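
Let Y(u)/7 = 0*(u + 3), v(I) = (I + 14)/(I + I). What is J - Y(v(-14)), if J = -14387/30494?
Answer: -14387/30494 ≈ -0.47180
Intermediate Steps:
v(I) = (14 + I)/(2*I) (v(I) = (14 + I)/((2*I)) = (14 + I)*(1/(2*I)) = (14 + I)/(2*I))
Y(u) = 0 (Y(u) = 7*(0*(u + 3)) = 7*(0*(3 + u)) = 7*0 = 0)
J = -14387/30494 (J = -14387*1/30494 = -14387/30494 ≈ -0.47180)
J - Y(v(-14)) = -14387/30494 - 1*0 = -14387/30494 + 0 = -14387/30494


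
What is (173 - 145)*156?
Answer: 4368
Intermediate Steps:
(173 - 145)*156 = 28*156 = 4368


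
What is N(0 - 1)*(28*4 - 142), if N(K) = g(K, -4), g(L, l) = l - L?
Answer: 90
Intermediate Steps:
N(K) = -4 - K
N(0 - 1)*(28*4 - 142) = (-4 - (0 - 1))*(28*4 - 142) = (-4 - 1*(-1))*(112 - 142) = (-4 + 1)*(-30) = -3*(-30) = 90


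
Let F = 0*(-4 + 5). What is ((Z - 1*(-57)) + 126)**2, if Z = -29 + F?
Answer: 23716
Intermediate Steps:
F = 0 (F = 0*1 = 0)
Z = -29 (Z = -29 + 0 = -29)
((Z - 1*(-57)) + 126)**2 = ((-29 - 1*(-57)) + 126)**2 = ((-29 + 57) + 126)**2 = (28 + 126)**2 = 154**2 = 23716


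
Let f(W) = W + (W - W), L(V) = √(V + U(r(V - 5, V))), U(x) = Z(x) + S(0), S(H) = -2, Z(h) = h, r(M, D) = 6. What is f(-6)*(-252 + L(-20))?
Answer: 1512 - 24*I ≈ 1512.0 - 24.0*I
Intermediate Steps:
U(x) = -2 + x (U(x) = x - 2 = -2 + x)
L(V) = √(4 + V) (L(V) = √(V + (-2 + 6)) = √(V + 4) = √(4 + V))
f(W) = W (f(W) = W + 0 = W)
f(-6)*(-252 + L(-20)) = -6*(-252 + √(4 - 20)) = -6*(-252 + √(-16)) = -6*(-252 + 4*I) = 1512 - 24*I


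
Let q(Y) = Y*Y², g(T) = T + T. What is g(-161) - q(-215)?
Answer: 9938053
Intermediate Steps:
g(T) = 2*T
q(Y) = Y³
g(-161) - q(-215) = 2*(-161) - 1*(-215)³ = -322 - 1*(-9938375) = -322 + 9938375 = 9938053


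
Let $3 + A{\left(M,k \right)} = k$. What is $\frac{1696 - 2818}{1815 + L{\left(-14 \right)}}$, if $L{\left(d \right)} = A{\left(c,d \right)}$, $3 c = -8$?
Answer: $- \frac{561}{899} \approx -0.62403$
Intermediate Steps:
$c = - \frac{8}{3}$ ($c = \frac{1}{3} \left(-8\right) = - \frac{8}{3} \approx -2.6667$)
$A{\left(M,k \right)} = -3 + k$
$L{\left(d \right)} = -3 + d$
$\frac{1696 - 2818}{1815 + L{\left(-14 \right)}} = \frac{1696 - 2818}{1815 - 17} = - \frac{1122}{1815 - 17} = - \frac{1122}{1798} = \left(-1122\right) \frac{1}{1798} = - \frac{561}{899}$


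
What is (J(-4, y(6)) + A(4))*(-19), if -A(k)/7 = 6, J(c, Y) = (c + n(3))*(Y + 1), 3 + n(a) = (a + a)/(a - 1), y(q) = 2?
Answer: 1026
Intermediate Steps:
n(a) = -3 + 2*a/(-1 + a) (n(a) = -3 + (a + a)/(a - 1) = -3 + (2*a)/(-1 + a) = -3 + 2*a/(-1 + a))
J(c, Y) = c*(1 + Y) (J(c, Y) = (c + (3 - 1*3)/(-1 + 3))*(Y + 1) = (c + (3 - 3)/2)*(1 + Y) = (c + (1/2)*0)*(1 + Y) = (c + 0)*(1 + Y) = c*(1 + Y))
A(k) = -42 (A(k) = -7*6 = -42)
(J(-4, y(6)) + A(4))*(-19) = (-4*(1 + 2) - 42)*(-19) = (-4*3 - 42)*(-19) = (-12 - 42)*(-19) = -54*(-19) = 1026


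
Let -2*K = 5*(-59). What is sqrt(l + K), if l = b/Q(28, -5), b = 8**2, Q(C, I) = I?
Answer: sqrt(13470)/10 ≈ 11.606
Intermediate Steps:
K = 295/2 (K = -5*(-59)/2 = -1/2*(-295) = 295/2 ≈ 147.50)
b = 64
l = -64/5 (l = 64/(-5) = 64*(-1/5) = -64/5 ≈ -12.800)
sqrt(l + K) = sqrt(-64/5 + 295/2) = sqrt(1347/10) = sqrt(13470)/10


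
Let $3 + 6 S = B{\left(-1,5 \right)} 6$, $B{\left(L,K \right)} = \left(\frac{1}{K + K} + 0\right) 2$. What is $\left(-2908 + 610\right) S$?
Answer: $\frac{3447}{5} \approx 689.4$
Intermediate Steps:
$B{\left(L,K \right)} = \frac{1}{K}$ ($B{\left(L,K \right)} = \left(\frac{1}{2 K} + 0\right) 2 = \frac{1}{2 K} 2 = \frac{1}{K}$)
$S = - \frac{3}{10}$ ($S = - \frac{1}{2} + \frac{\frac{1}{5} \cdot 6}{6} = - \frac{1}{2} + \frac{1}{6} \cdot \frac{6}{5} = - \frac{1}{2} + \frac{1}{5} = - \frac{3}{10} \approx -0.3$)
$\left(-2908 + 610\right) S = \left(-2908 + 610\right) \left(- \frac{3}{10}\right) = \left(-2298\right) \left(- \frac{3}{10}\right) = \frac{3447}{5}$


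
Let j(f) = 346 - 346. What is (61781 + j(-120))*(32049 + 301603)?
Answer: 20613354212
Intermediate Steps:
j(f) = 0
(61781 + j(-120))*(32049 + 301603) = (61781 + 0)*(32049 + 301603) = 61781*333652 = 20613354212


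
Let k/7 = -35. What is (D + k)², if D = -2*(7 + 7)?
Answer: 74529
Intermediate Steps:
k = -245 (k = 7*(-35) = -245)
D = -28 (D = -2*14 = -28)
(D + k)² = (-28 - 245)² = (-273)² = 74529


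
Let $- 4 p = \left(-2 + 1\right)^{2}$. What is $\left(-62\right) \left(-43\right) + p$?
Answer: $\frac{10663}{4} \approx 2665.8$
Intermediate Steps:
$p = - \frac{1}{4}$ ($p = - \frac{\left(-2 + 1\right)^{2}}{4} = - \frac{\left(-1\right)^{2}}{4} = \left(- \frac{1}{4}\right) 1 = - \frac{1}{4} \approx -0.25$)
$\left(-62\right) \left(-43\right) + p = \left(-62\right) \left(-43\right) - \frac{1}{4} = 2666 - \frac{1}{4} = \frac{10663}{4}$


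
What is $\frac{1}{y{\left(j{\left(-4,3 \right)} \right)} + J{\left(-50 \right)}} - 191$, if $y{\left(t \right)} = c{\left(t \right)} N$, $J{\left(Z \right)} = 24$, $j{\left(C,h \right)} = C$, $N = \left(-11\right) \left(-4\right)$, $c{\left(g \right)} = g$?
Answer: $- \frac{29033}{152} \approx -191.01$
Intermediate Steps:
$N = 44$
$y{\left(t \right)} = 44 t$ ($y{\left(t \right)} = t 44 = 44 t$)
$\frac{1}{y{\left(j{\left(-4,3 \right)} \right)} + J{\left(-50 \right)}} - 191 = \frac{1}{44 \left(-4\right) + 24} - 191 = \frac{1}{-176 + 24} - 191 = \frac{1}{-152} - 191 = - \frac{1}{152} - 191 = - \frac{29033}{152}$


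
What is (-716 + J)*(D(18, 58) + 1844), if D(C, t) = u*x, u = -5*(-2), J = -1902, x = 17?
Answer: -5272652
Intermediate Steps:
u = 10
D(C, t) = 170 (D(C, t) = 10*17 = 170)
(-716 + J)*(D(18, 58) + 1844) = (-716 - 1902)*(170 + 1844) = -2618*2014 = -5272652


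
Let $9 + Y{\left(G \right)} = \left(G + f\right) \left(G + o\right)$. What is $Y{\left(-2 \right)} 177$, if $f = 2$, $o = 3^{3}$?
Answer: $-1593$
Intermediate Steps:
$o = 27$
$Y{\left(G \right)} = -9 + \left(2 + G\right) \left(27 + G\right)$ ($Y{\left(G \right)} = -9 + \left(G + 2\right) \left(G + 27\right) = -9 + \left(2 + G\right) \left(27 + G\right)$)
$Y{\left(-2 \right)} 177 = \left(45 + \left(-2\right)^{2} + 29 \left(-2\right)\right) 177 = \left(45 + 4 - 58\right) 177 = \left(-9\right) 177 = -1593$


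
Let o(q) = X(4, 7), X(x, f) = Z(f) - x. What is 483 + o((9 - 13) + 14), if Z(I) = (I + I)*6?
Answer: 563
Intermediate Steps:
Z(I) = 12*I (Z(I) = (2*I)*6 = 12*I)
X(x, f) = -x + 12*f (X(x, f) = 12*f - x = -x + 12*f)
o(q) = 80 (o(q) = -1*4 + 12*7 = -4 + 84 = 80)
483 + o((9 - 13) + 14) = 483 + 80 = 563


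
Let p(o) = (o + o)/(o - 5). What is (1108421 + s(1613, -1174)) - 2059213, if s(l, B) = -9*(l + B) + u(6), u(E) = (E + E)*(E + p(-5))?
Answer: -954659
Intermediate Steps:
p(o) = 2*o/(-5 + o) (p(o) = (2*o)/(-5 + o) = 2*o/(-5 + o))
u(E) = 2*E*(1 + E) (u(E) = (E + E)*(E + 2*(-5)/(-5 - 5)) = (2*E)*(E + 2*(-5)/(-10)) = (2*E)*(E + 2*(-5)*(-⅒)) = (2*E)*(E + 1) = (2*E)*(1 + E) = 2*E*(1 + E))
s(l, B) = 84 - 9*B - 9*l (s(l, B) = -9*(l + B) + 2*6*(1 + 6) = -9*(B + l) + 2*6*7 = (-9*B - 9*l) + 84 = 84 - 9*B - 9*l)
(1108421 + s(1613, -1174)) - 2059213 = (1108421 + (84 - 9*(-1174) - 9*1613)) - 2059213 = (1108421 + (84 + 10566 - 14517)) - 2059213 = (1108421 - 3867) - 2059213 = 1104554 - 2059213 = -954659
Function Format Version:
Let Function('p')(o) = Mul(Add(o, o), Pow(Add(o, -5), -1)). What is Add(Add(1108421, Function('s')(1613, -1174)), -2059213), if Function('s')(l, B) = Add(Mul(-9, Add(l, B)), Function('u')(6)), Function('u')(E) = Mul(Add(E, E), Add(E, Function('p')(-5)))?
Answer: -954659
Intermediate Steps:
Function('p')(o) = Mul(2, o, Pow(Add(-5, o), -1)) (Function('p')(o) = Mul(Mul(2, o), Pow(Add(-5, o), -1)) = Mul(2, o, Pow(Add(-5, o), -1)))
Function('u')(E) = Mul(2, E, Add(1, E)) (Function('u')(E) = Mul(Add(E, E), Add(E, Mul(2, -5, Pow(Add(-5, -5), -1)))) = Mul(Mul(2, E), Add(E, Mul(2, -5, Pow(-10, -1)))) = Mul(Mul(2, E), Add(E, Mul(2, -5, Rational(-1, 10)))) = Mul(Mul(2, E), Add(E, 1)) = Mul(Mul(2, E), Add(1, E)) = Mul(2, E, Add(1, E)))
Function('s')(l, B) = Add(84, Mul(-9, B), Mul(-9, l)) (Function('s')(l, B) = Add(Mul(-9, Add(l, B)), Mul(2, 6, Add(1, 6))) = Add(Mul(-9, Add(B, l)), Mul(2, 6, 7)) = Add(Add(Mul(-9, B), Mul(-9, l)), 84) = Add(84, Mul(-9, B), Mul(-9, l)))
Add(Add(1108421, Function('s')(1613, -1174)), -2059213) = Add(Add(1108421, Add(84, Mul(-9, -1174), Mul(-9, 1613))), -2059213) = Add(Add(1108421, Add(84, 10566, -14517)), -2059213) = Add(Add(1108421, -3867), -2059213) = Add(1104554, -2059213) = -954659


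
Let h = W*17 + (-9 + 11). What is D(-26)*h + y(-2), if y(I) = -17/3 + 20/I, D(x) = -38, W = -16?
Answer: 30733/3 ≈ 10244.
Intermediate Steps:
h = -270 (h = -16*17 + (-9 + 11) = -272 + 2 = -270)
y(I) = -17/3 + 20/I (y(I) = -17*1/3 + 20/I = -17/3 + 20/I)
D(-26)*h + y(-2) = -38*(-270) + (-17/3 + 20/(-2)) = 10260 + (-17/3 + 20*(-1/2)) = 10260 + (-17/3 - 10) = 10260 - 47/3 = 30733/3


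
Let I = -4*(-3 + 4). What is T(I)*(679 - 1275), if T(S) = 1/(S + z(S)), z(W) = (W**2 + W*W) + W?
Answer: -149/6 ≈ -24.833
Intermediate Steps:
z(W) = W + 2*W**2 (z(W) = (W**2 + W**2) + W = 2*W**2 + W = W + 2*W**2)
I = -4 (I = -4*1 = -4)
T(S) = 1/(S + S*(1 + 2*S))
T(I)*(679 - 1275) = ((1/2)/(-4*(1 - 4)))*(679 - 1275) = ((1/2)*(-1/4)/(-3))*(-596) = ((1/2)*(-1/4)*(-1/3))*(-596) = (1/24)*(-596) = -149/6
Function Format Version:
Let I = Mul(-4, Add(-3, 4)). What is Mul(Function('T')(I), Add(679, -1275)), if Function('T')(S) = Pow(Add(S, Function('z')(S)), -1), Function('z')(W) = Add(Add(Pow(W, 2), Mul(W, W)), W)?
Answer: Rational(-149, 6) ≈ -24.833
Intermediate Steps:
Function('z')(W) = Add(W, Mul(2, Pow(W, 2))) (Function('z')(W) = Add(Add(Pow(W, 2), Pow(W, 2)), W) = Add(Mul(2, Pow(W, 2)), W) = Add(W, Mul(2, Pow(W, 2))))
I = -4 (I = Mul(-4, 1) = -4)
Function('T')(S) = Pow(Add(S, Mul(S, Add(1, Mul(2, S)))), -1)
Mul(Function('T')(I), Add(679, -1275)) = Mul(Mul(Rational(1, 2), Pow(-4, -1), Pow(Add(1, -4), -1)), Add(679, -1275)) = Mul(Mul(Rational(1, 2), Rational(-1, 4), Pow(-3, -1)), -596) = Mul(Mul(Rational(1, 2), Rational(-1, 4), Rational(-1, 3)), -596) = Mul(Rational(1, 24), -596) = Rational(-149, 6)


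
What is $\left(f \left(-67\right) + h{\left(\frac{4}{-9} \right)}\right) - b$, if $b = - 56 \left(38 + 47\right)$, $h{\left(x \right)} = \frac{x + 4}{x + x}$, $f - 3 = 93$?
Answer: $-1676$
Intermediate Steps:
$f = 96$ ($f = 3 + 93 = 96$)
$h{\left(x \right)} = \frac{4 + x}{2 x}$
$b = -4760$ ($b = \left(-56\right) 85 = -4760$)
$\left(f \left(-67\right) + h{\left(\frac{4}{-9} \right)}\right) - b = \left(96 \left(-67\right) + \frac{4 + \frac{4}{-9}}{2 \frac{4}{-9}}\right) - -4760 = \left(-6432 + \frac{4 + 4 \left(- \frac{1}{9}\right)}{2 \cdot 4 \left(- \frac{1}{9}\right)}\right) + 4760 = \left(-6432 + \frac{4 - \frac{4}{9}}{2 \left(- \frac{4}{9}\right)}\right) + 4760 = \left(-6432 + \frac{1}{2} \left(- \frac{9}{4}\right) \frac{32}{9}\right) + 4760 = \left(-6432 - 4\right) + 4760 = -6436 + 4760 = -1676$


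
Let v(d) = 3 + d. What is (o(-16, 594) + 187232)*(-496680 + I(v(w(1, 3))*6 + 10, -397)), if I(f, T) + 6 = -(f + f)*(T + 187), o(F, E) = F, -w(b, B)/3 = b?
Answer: -92201258976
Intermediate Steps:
w(b, B) = -3*b
I(f, T) = -6 - 2*f*(187 + T) (I(f, T) = -6 - (f + f)*(T + 187) = -6 - 2*f*(187 + T))
(o(-16, 594) + 187232)*(-496680 + I(v(w(1, 3))*6 + 10, -397)) = (-16 + 187232)*(-496680 + (-6 - 374*((3 - 3*1)*6 + 10) - 2*(-397)*((3 - 3*1)*6 + 10))) = 187216*(-496680 + (-6 - 374*((3 - 3)*6 + 10) - 2*(-397)*((3 - 3)*6 + 10))) = 187216*(-496680 + (-6 - 374*(0*6 + 10) - 2*(-397)*(0*6 + 10))) = 187216*(-496680 + (-6 - 374*(0 + 10) - 2*(-397)*(0 + 10))) = 187216*(-496680 + (-6 - 374*10 - 2*(-397)*10)) = 187216*(-496680 + (-6 - 3740 + 7940)) = 187216*(-496680 + 4194) = 187216*(-492486) = -92201258976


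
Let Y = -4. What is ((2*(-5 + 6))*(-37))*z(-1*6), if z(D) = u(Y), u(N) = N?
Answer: 296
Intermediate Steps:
z(D) = -4
((2*(-5 + 6))*(-37))*z(-1*6) = ((2*(-5 + 6))*(-37))*(-4) = ((2*1)*(-37))*(-4) = (2*(-37))*(-4) = -74*(-4) = 296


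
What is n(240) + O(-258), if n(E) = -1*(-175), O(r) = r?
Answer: -83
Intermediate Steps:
n(E) = 175
n(240) + O(-258) = 175 - 258 = -83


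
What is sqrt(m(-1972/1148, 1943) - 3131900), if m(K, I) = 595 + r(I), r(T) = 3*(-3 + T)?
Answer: I*sqrt(3125485) ≈ 1767.9*I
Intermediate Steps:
r(T) = -9 + 3*T
m(K, I) = 586 + 3*I (m(K, I) = 595 + (-9 + 3*I) = 586 + 3*I)
sqrt(m(-1972/1148, 1943) - 3131900) = sqrt((586 + 3*1943) - 3131900) = sqrt((586 + 5829) - 3131900) = sqrt(6415 - 3131900) = sqrt(-3125485) = I*sqrt(3125485)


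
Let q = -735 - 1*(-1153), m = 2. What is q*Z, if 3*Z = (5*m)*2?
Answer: 8360/3 ≈ 2786.7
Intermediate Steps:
Z = 20/3 (Z = ((5*2)*2)/3 = (10*2)/3 = (1/3)*20 = 20/3 ≈ 6.6667)
q = 418 (q = -735 + 1153 = 418)
q*Z = 418*(20/3) = 8360/3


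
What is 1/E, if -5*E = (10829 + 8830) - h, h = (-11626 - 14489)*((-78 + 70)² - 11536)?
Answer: 5/299571621 ≈ 1.6691e-8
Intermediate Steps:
h = 299591280 (h = -26115*((-8)² - 11536) = -26115*(64 - 11536) = -26115*(-11472) = 299591280)
E = 299571621/5 (E = -((10829 + 8830) - 1*299591280)/5 = -(19659 - 299591280)/5 = -⅕*(-299571621) = 299571621/5 ≈ 5.9914e+7)
1/E = 1/(299571621/5) = 5/299571621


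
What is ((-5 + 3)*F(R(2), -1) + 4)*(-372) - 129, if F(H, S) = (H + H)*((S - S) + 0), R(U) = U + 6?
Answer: -1617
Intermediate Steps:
R(U) = 6 + U
F(H, S) = 0 (F(H, S) = (2*H)*(0 + 0) = (2*H)*0 = 0)
((-5 + 3)*F(R(2), -1) + 4)*(-372) - 129 = ((-5 + 3)*0 + 4)*(-372) - 129 = (-2*0 + 4)*(-372) - 129 = (0 + 4)*(-372) - 129 = 4*(-372) - 129 = -1488 - 129 = -1617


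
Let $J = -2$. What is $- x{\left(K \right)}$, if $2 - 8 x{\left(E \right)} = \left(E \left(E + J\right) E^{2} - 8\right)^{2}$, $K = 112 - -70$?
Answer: $\frac{588766831834970911}{4} \approx 1.4719 \cdot 10^{17}$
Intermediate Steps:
$K = 182$ ($K = 112 + 70 = 182$)
$x{\left(E \right)} = \frac{1}{4} - \frac{\left(-8 + E^{3} \left(-2 + E\right)\right)^{2}}{8}$ ($x{\left(E \right)} = \frac{1}{4} - \frac{\left(E \left(E - 2\right) E^{2} - 8\right)^{2}}{8} = \frac{1}{4} - \frac{\left(E \left(-2 + E\right) E^{2} - 8\right)^{2}}{8} = \frac{1}{4} - \frac{\left(E^{3} \left(-2 + E\right) - 8\right)^{2}}{8} = \frac{1}{4} - \frac{\left(-8 + E^{3} \left(-2 + E\right)\right)^{2}}{8}$)
$- x{\left(K \right)} = - (\frac{1}{4} - \frac{\left(8 - 182^{4} + 2 \cdot 182^{3}\right)^{2}}{8}) = - (\frac{1}{4} - \frac{\left(8 - 1097199376 + 2 \cdot 6028568\right)^{2}}{8}) = - (\frac{1}{4} - \frac{\left(8 - 1097199376 + 12057136\right)^{2}}{8}) = - (\frac{1}{4} - \frac{\left(-1085142232\right)^{2}}{8}) = - (\frac{1}{4} - 147191707958742728) = \left(-1\right) \left(- \frac{588766831834970911}{4}\right) = \frac{588766831834970911}{4}$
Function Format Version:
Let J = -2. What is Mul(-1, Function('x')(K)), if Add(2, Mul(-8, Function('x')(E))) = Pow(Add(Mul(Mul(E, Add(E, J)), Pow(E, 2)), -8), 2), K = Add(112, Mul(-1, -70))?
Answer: Rational(588766831834970911, 4) ≈ 1.4719e+17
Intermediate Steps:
K = 182 (K = Add(112, 70) = 182)
Function('x')(E) = Add(Rational(1, 4), Mul(Rational(-1, 8), Pow(Add(-8, Mul(Pow(E, 3), Add(-2, E))), 2))) (Function('x')(E) = Add(Rational(1, 4), Mul(Rational(-1, 8), Pow(Add(Mul(Mul(E, Add(E, -2)), Pow(E, 2)), -8), 2))) = Add(Rational(1, 4), Mul(Rational(-1, 8), Pow(Add(Mul(Mul(E, Add(-2, E)), Pow(E, 2)), -8), 2))) = Add(Rational(1, 4), Mul(Rational(-1, 8), Pow(Add(Mul(Pow(E, 3), Add(-2, E)), -8), 2))) = Add(Rational(1, 4), Mul(Rational(-1, 8), Pow(Add(-8, Mul(Pow(E, 3), Add(-2, E))), 2))))
Mul(-1, Function('x')(K)) = Mul(-1, Add(Rational(1, 4), Mul(Rational(-1, 8), Pow(Add(8, Mul(-1, Pow(182, 4)), Mul(2, Pow(182, 3))), 2)))) = Mul(-1, Add(Rational(1, 4), Mul(Rational(-1, 8), Pow(Add(8, Mul(-1, 1097199376), Mul(2, 6028568)), 2)))) = Mul(-1, Add(Rational(1, 4), Mul(Rational(-1, 8), Pow(Add(8, -1097199376, 12057136), 2)))) = Mul(-1, Add(Rational(1, 4), Mul(Rational(-1, 8), Pow(-1085142232, 2)))) = Mul(-1, Add(Rational(1, 4), Mul(Rational(-1, 8), 1177533663669941824))) = Mul(-1, Add(Rational(1, 4), -147191707958742728)) = Mul(-1, Rational(-588766831834970911, 4)) = Rational(588766831834970911, 4)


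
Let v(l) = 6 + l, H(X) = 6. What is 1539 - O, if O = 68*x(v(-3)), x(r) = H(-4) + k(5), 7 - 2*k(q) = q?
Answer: 1063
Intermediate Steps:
k(q) = 7/2 - q/2
x(r) = 7 (x(r) = 6 + (7/2 - ½*5) = 6 + (7/2 - 5/2) = 6 + 1 = 7)
O = 476 (O = 68*7 = 476)
1539 - O = 1539 - 1*476 = 1539 - 476 = 1063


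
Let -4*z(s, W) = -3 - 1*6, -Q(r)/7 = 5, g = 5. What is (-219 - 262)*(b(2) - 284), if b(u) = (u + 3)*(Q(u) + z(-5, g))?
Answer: 861471/4 ≈ 2.1537e+5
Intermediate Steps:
Q(r) = -35 (Q(r) = -7*5 = -35)
z(s, W) = 9/4 (z(s, W) = -(-3 - 1*6)/4 = -(-3 - 6)/4 = -1/4*(-9) = 9/4)
b(u) = -393/4 - 131*u/4 (b(u) = (u + 3)*(-35 + 9/4) = (3 + u)*(-131/4) = -393/4 - 131*u/4)
(-219 - 262)*(b(2) - 284) = (-219 - 262)*((-393/4 - 131/4*2) - 284) = -481*((-393/4 - 131/2) - 284) = -481*(-655/4 - 284) = -481*(-1791/4) = 861471/4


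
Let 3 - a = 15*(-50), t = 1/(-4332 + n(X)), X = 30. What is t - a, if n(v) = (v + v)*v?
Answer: -1906597/2532 ≈ -753.00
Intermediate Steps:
n(v) = 2*v**2 (n(v) = (2*v)*v = 2*v**2)
t = -1/2532 (t = 1/(-4332 + 2*30**2) = 1/(-4332 + 2*900) = 1/(-4332 + 1800) = 1/(-2532) = -1/2532 ≈ -0.00039494)
a = 753 (a = 3 - 15*(-50) = 3 - 1*(-750) = 3 + 750 = 753)
t - a = -1/2532 - 1*753 = -1/2532 - 753 = -1906597/2532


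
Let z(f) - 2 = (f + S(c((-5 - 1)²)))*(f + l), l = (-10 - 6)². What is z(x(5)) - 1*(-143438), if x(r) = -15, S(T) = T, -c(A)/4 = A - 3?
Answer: 108013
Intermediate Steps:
c(A) = 12 - 4*A (c(A) = -4*(A - 3) = -4*(-3 + A) = 12 - 4*A)
l = 256 (l = (-16)² = 256)
z(f) = 2 + (-132 + f)*(256 + f) (z(f) = 2 + (f + (12 - 4*(-5 - 1)²))*(f + 256) = 2 + (f + (12 - 4*(-6)²))*(256 + f) = 2 + (f + (12 - 4*36))*(256 + f) = 2 + (f + (12 - 144))*(256 + f) = 2 + (f - 132)*(256 + f) = 2 + (-132 + f)*(256 + f))
z(x(5)) - 1*(-143438) = (-33790 + (-15)² + 124*(-15)) - 1*(-143438) = (-33790 + 225 - 1860) + 143438 = -35425 + 143438 = 108013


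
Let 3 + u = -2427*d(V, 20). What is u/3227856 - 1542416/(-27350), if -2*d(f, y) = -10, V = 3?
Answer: 414863730483/7356821800 ≈ 56.392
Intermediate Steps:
d(f, y) = 5 (d(f, y) = -1/2*(-10) = 5)
u = -12138 (u = -3 - 2427*5 = -3 - 12135 = -12138)
u/3227856 - 1542416/(-27350) = -12138/3227856 - 1542416/(-27350) = -12138*1/3227856 - 1542416*(-1/27350) = -2023/537976 + 771208/13675 = 414863730483/7356821800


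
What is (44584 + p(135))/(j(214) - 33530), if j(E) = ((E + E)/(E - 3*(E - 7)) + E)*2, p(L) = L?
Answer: -18200633/13473370 ≈ -1.3509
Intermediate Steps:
j(E) = 2*E + 4*E/(21 - 2*E) (j(E) = ((2*E)/(E - 3*(-7 + E)) + E)*2 = ((2*E)/(E + (21 - 3*E)) + E)*2 = ((2*E)/(21 - 2*E) + E)*2 = (2*E/(21 - 2*E) + E)*2 = (E + 2*E/(21 - 2*E))*2 = 2*E + 4*E/(21 - 2*E))
(44584 + p(135))/(j(214) - 33530) = (44584 + 135)/(2*214*(-23 + 2*214)/(-21 + 2*214) - 33530) = 44719/(2*214*(-23 + 428)/(-21 + 428) - 33530) = 44719/(2*214*405/407 - 33530) = 44719/(2*214*(1/407)*405 - 33530) = 44719/(173340/407 - 33530) = 44719/(-13473370/407) = 44719*(-407/13473370) = -18200633/13473370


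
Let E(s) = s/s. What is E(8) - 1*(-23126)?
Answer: 23127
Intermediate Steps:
E(s) = 1
E(8) - 1*(-23126) = 1 - 1*(-23126) = 1 + 23126 = 23127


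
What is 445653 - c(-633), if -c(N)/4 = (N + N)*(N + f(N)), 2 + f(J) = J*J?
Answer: -2025427803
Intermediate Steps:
f(J) = -2 + J² (f(J) = -2 + J*J = -2 + J²)
c(N) = -8*N*(-2 + N + N²) (c(N) = -4*(N + N)*(N + (-2 + N²)) = -4*2*N*(-2 + N + N²) = -8*N*(-2 + N + N²))
445653 - c(-633) = 445653 - 8*(-633)*(2 - 1*(-633) - 1*(-633)²) = 445653 - 8*(-633)*(2 + 633 - 1*400689) = 445653 - 8*(-633)*(2 + 633 - 400689) = 445653 - 8*(-633)*(-400054) = 445653 - 1*2025873456 = 445653 - 2025873456 = -2025427803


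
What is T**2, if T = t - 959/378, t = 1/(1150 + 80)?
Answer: 197065444/30636225 ≈ 6.4324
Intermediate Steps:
t = 1/1230 ≈ 0.00081301
T = -14038/5535 (T = 1/1230 - 959/378 = 1/1230 - 1*137/54 = 1/1230 - 137/54 = -14038/5535 ≈ -2.5362)
T**2 = (-14038/5535)**2 = 197065444/30636225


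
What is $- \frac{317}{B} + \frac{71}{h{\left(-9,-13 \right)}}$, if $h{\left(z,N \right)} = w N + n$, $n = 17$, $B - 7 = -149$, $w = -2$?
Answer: $\frac{23713}{6106} \approx 3.8836$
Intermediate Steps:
$B = -142$ ($B = 7 - 149 = -142$)
$h{\left(z,N \right)} = 17 - 2 N$ ($h{\left(z,N \right)} = - 2 N + 17 = 17 - 2 N$)
$- \frac{317}{B} + \frac{71}{h{\left(-9,-13 \right)}} = - \frac{317}{-142} + \frac{71}{17 - -26} = \left(-317\right) \left(- \frac{1}{142}\right) + \frac{71}{17 + 26} = \frac{317}{142} + \frac{71}{43} = \frac{23713}{6106}$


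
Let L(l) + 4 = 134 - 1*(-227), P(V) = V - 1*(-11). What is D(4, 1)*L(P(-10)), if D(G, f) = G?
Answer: 1428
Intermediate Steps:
P(V) = 11 + V (P(V) = V + 11 = 11 + V)
L(l) = 357 (L(l) = -4 + (134 - 1*(-227)) = -4 + (134 + 227) = -4 + 361 = 357)
D(4, 1)*L(P(-10)) = 4*357 = 1428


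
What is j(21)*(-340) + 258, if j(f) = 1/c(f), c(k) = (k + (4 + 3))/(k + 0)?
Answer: 3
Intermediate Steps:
c(k) = (7 + k)/k (c(k) = (k + 7)/k = (7 + k)/k)
j(f) = f/(7 + f) (j(f) = 1/((7 + f)/f) = f/(7 + f))
j(21)*(-340) + 258 = (21/(7 + 21))*(-340) + 258 = (21/28)*(-340) + 258 = (21*(1/28))*(-340) + 258 = (3/4)*(-340) + 258 = -255 + 258 = 3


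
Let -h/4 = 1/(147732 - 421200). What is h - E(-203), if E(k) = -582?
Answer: 39789595/68367 ≈ 582.00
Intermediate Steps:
h = 1/68367 (h = -4/(147732 - 421200) = -4/(-273468) = -4*(-1/273468) = 1/68367 ≈ 1.4627e-5)
h - E(-203) = 1/68367 - 1*(-582) = 1/68367 + 582 = 39789595/68367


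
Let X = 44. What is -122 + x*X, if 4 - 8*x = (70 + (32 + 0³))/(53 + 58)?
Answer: -3887/37 ≈ -105.05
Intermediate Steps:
x = 57/148 (x = ½ - (70 + (32 + 0³))/(8*(53 + 58)) = ½ - (70 + (32 + 0))/(8*111) = ½ - (70 + 32)/(8*111) = ½ - 51/(4*111) = ½ - ⅛*34/37 = ½ - 17/148 = 57/148 ≈ 0.38514)
-122 + x*X = -122 + (57/148)*44 = -122 + 627/37 = -3887/37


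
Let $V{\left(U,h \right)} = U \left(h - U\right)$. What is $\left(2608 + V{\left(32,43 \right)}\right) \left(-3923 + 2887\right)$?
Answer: $-3066560$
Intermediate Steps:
$\left(2608 + V{\left(32,43 \right)}\right) \left(-3923 + 2887\right) = \left(2608 + 32 \left(43 - 32\right)\right) \left(-3923 + 2887\right) = \left(2608 + 32 \left(43 - 32\right)\right) \left(-1036\right) = \left(2608 + 32 \cdot 11\right) \left(-1036\right) = \left(2608 + 352\right) \left(-1036\right) = 2960 \left(-1036\right) = -3066560$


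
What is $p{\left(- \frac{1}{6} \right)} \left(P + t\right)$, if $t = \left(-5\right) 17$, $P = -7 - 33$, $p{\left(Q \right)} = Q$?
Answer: $\frac{125}{6} \approx 20.833$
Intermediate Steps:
$P = -40$ ($P = -7 - 33 = -40$)
$t = -85$
$p{\left(- \frac{1}{6} \right)} \left(P + t\right) = - \frac{1}{6} \left(-40 - 85\right) = \left(-1\right) \frac{1}{6} \left(-125\right) = \left(- \frac{1}{6}\right) \left(-125\right) = \frac{125}{6}$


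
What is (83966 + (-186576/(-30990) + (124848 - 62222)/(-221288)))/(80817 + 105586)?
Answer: 47987854501339/106524889292780 ≈ 0.45048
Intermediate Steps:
(83966 + (-186576/(-30990) + (124848 - 62222)/(-221288)))/(80817 + 105586) = (83966 + (-186576*(-1/30990) + 62626*(-1/221288)))/186403 = (83966 + (31096/5165 - 31313/110644))*(1/186403) = (83966 + 3278854179/571476260)*(1/186403) = (47987854501339/571476260)*(1/186403) = 47987854501339/106524889292780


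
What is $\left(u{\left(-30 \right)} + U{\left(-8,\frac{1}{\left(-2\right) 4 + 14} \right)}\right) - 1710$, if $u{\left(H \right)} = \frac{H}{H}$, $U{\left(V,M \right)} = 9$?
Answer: $-1700$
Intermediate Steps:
$u{\left(H \right)} = 1$
$\left(u{\left(-30 \right)} + U{\left(-8,\frac{1}{\left(-2\right) 4 + 14} \right)}\right) - 1710 = \left(1 + 9\right) - 1710 = 10 - 1710 = -1700$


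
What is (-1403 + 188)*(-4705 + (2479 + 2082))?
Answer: 174960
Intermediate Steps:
(-1403 + 188)*(-4705 + (2479 + 2082)) = -1215*(-4705 + 4561) = -1215*(-144) = 174960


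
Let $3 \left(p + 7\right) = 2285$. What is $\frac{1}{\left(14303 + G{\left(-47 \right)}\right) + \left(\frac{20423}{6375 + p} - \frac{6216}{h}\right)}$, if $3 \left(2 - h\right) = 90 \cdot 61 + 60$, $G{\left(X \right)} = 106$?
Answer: $\frac{235279}{3391600463} \approx 6.9371 \cdot 10^{-5}$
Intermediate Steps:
$p = \frac{2264}{3}$ ($p = -7 + \frac{1}{3} \cdot 2285 = -7 + \frac{2285}{3} = \frac{2264}{3} \approx 754.67$)
$h = -1848$ ($h = 2 - \frac{90 \cdot 61 + 60}{3} = 2 - \frac{5490 + 60}{3} = 2 - 1850 = -1848$)
$\frac{1}{\left(14303 + G{\left(-47 \right)}\right) + \left(\frac{20423}{6375 + p} - \frac{6216}{h}\right)} = \frac{1}{\left(14303 + 106\right) + \left(\frac{20423}{6375 + \frac{2264}{3}} - \frac{6216}{-1848}\right)} = \frac{1}{14409 + \left(\frac{20423}{\frac{21389}{3}} - - \frac{37}{11}\right)} = \frac{1}{14409 + \left(20423 \cdot \frac{3}{21389} + \frac{37}{11}\right)} = \frac{1}{14409 + \left(\frac{61269}{21389} + \frac{37}{11}\right)} = \frac{1}{14409 + \frac{1465352}{235279}} = \frac{1}{\frac{3391600463}{235279}} = \frac{235279}{3391600463}$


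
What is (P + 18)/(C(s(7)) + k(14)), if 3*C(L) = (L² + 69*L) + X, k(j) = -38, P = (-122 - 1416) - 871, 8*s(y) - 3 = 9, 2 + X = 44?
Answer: -3188/15 ≈ -212.53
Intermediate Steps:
X = 42 (X = -2 + 44 = 42)
s(y) = 3/2 (s(y) = 3/8 + (⅛)*9 = 3/8 + 9/8 = 3/2)
P = -2409 (P = -1538 - 871 = -2409)
C(L) = 14 + 23*L + L²/3 (C(L) = ((L² + 69*L) + 42)/3 = (42 + L² + 69*L)/3 = 14 + 23*L + L²/3)
(P + 18)/(C(s(7)) + k(14)) = (-2409 + 18)/((14 + 23*(3/2) + (3/2)²/3) - 38) = -2391/((14 + 69/2 + (⅓)*(9/4)) - 38) = -2391/((14 + 69/2 + ¾) - 38) = -2391/(197/4 - 38) = -2391/45/4 = -2391*4/45 = -3188/15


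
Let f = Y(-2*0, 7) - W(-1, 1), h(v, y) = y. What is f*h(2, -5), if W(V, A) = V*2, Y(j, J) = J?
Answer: -45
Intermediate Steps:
W(V, A) = 2*V
f = 9 (f = 7 - 2*(-1) = 7 - 1*(-2) = 7 + 2 = 9)
f*h(2, -5) = 9*(-5) = -45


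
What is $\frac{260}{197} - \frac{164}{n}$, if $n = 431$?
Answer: $\frac{79752}{84907} \approx 0.93929$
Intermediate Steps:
$\frac{260}{197} - \frac{164}{n} = \frac{260}{197} - \frac{164}{431} = \frac{79752}{84907}$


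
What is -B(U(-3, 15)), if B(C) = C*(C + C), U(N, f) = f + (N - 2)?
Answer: -200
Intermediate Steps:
U(N, f) = -2 + N + f (U(N, f) = f + (-2 + N) = -2 + N + f)
B(C) = 2*C² (B(C) = C*(2*C) = 2*C²)
-B(U(-3, 15)) = -2*(-2 - 3 + 15)² = -2*10² = -2*100 = -1*200 = -200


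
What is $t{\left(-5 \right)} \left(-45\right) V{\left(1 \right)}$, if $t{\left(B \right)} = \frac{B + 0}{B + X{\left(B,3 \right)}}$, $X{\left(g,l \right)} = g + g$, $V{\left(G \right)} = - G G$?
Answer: $15$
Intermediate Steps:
$V{\left(G \right)} = - G^{2}$
$X{\left(g,l \right)} = 2 g$
$t{\left(B \right)} = \frac{1}{3}$ ($t{\left(B \right)} = \frac{B + 0}{B + 2 B} = \frac{B}{3 B} = B \frac{1}{3 B} = \frac{1}{3}$)
$t{\left(-5 \right)} \left(-45\right) V{\left(1 \right)} = \frac{1}{3} \left(-45\right) \left(- 1^{2}\right) = - 15 \left(\left(-1\right) 1\right) = \left(-15\right) \left(-1\right) = 15$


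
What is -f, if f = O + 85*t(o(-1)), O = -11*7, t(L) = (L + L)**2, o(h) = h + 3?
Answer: -1283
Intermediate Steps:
o(h) = 3 + h
t(L) = 4*L**2 (t(L) = (2*L)**2 = 4*L**2)
O = -77
f = 1283 (f = -77 + 85*(4*(3 - 1)**2) = -77 + 85*(4*2**2) = -77 + 85*(4*4) = -77 + 85*16 = -77 + 1360 = 1283)
-f = -1*1283 = -1283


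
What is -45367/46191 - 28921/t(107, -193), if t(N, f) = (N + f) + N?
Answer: -445614206/323337 ≈ -1378.2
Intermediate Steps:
t(N, f) = f + 2*N
-45367/46191 - 28921/t(107, -193) = -45367/46191 - 28921/(-193 + 2*107) = -45367*1/46191 - 28921/(-193 + 214) = -45367/46191 - 28921/21 = -445614206/323337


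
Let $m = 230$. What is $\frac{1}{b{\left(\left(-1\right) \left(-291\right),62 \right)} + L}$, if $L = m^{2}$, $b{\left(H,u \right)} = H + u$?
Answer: $\frac{1}{53253} \approx 1.8778 \cdot 10^{-5}$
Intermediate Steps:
$L = 52900$ ($L = 230^{2} = 52900$)
$\frac{1}{b{\left(\left(-1\right) \left(-291\right),62 \right)} + L} = \frac{1}{\left(\left(-1\right) \left(-291\right) + 62\right) + 52900} = \frac{1}{\left(291 + 62\right) + 52900} = \frac{1}{353 + 52900} = \frac{1}{53253}$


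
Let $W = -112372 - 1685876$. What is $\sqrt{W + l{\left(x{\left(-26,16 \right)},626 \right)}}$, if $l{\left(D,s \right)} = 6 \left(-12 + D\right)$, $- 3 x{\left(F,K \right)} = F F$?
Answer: $14 i \sqrt{9182} \approx 1341.5 i$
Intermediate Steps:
$x{\left(F,K \right)} = - \frac{F^{2}}{3}$ ($x{\left(F,K \right)} = - \frac{F F}{3} = - \frac{F^{2}}{3}$)
$l{\left(D,s \right)} = -72 + 6 D$
$W = -1798248$ ($W = -112372 - 1685876 = -1798248$)
$\sqrt{W + l{\left(x{\left(-26,16 \right)},626 \right)}} = \sqrt{-1798248 + \left(-72 + 6 \left(- \frac{\left(-26\right)^{2}}{3}\right)\right)} = \sqrt{-1798248 + \left(-72 + 6 \left(\left(- \frac{1}{3}\right) 676\right)\right)} = \sqrt{-1798248 + \left(-72 + 6 \left(- \frac{676}{3}\right)\right)} = \sqrt{-1798248 - 1424} = \sqrt{-1799672} = 14 i \sqrt{9182}$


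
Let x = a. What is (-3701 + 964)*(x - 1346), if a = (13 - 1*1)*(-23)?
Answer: 4439414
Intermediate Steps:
a = -276 (a = (13 - 1)*(-23) = 12*(-23) = -276)
x = -276
(-3701 + 964)*(x - 1346) = (-3701 + 964)*(-276 - 1346) = -2737*(-1622) = 4439414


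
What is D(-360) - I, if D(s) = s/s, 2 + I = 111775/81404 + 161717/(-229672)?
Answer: 10895370333/4674054872 ≈ 2.3310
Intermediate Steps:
I = -6221315461/4674054872 (I = -2 + (111775/81404 + 161717/(-229672)) = -2 + (111775*(1/81404) + 161717*(-1/229672)) = -2 + (111775/81404 - 161717/229672) = -2 + 3126794283/4674054872 = -6221315461/4674054872 ≈ -1.3310)
D(s) = 1
D(-360) - I = 1 - 1*(-6221315461/4674054872) = 1 + 6221315461/4674054872 = 10895370333/4674054872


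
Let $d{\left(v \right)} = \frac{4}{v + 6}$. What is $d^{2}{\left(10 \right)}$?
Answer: $\frac{1}{16} \approx 0.0625$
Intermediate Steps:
$d{\left(v \right)} = \frac{4}{6 + v}$
$d^{2}{\left(10 \right)} = \left(\frac{4}{6 + 10}\right)^{2} = \left(\frac{4}{16}\right)^{2} = \left(4 \cdot \frac{1}{16}\right)^{2} = \left(\frac{1}{4}\right)^{2} = \frac{1}{16}$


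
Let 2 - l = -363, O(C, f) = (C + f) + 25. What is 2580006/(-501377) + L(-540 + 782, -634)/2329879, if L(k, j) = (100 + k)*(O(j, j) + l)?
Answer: -6161653279326/1168147743383 ≈ -5.2747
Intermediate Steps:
O(C, f) = 25 + C + f
l = 365 (l = 2 - 1*(-363) = 2 + 363 = 365)
L(k, j) = (100 + k)*(390 + 2*j) (L(k, j) = (100 + k)*((25 + j + j) + 365) = (100 + k)*((25 + 2*j) + 365) = (100 + k)*(390 + 2*j))
2580006/(-501377) + L(-540 + 782, -634)/2329879 = 2580006/(-501377) + (39000 + 200*(-634) + 390*(-540 + 782) + 2*(-634)*(-540 + 782))/2329879 = 2580006*(-1/501377) + (39000 - 126800 + 390*242 + 2*(-634)*242)*(1/2329879) = -2580006/501377 + (39000 - 126800 + 94380 - 306856)*(1/2329879) = -2580006/501377 - 300276*1/2329879 = -2580006/501377 - 300276/2329879 = -6161653279326/1168147743383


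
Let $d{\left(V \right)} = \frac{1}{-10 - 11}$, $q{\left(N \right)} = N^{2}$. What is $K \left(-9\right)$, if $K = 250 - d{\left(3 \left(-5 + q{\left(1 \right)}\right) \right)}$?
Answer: $- \frac{15753}{7} \approx -2250.4$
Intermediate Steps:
$d{\left(V \right)} = - \frac{1}{21}$ ($d{\left(V \right)} = \frac{1}{-21} = - \frac{1}{21}$)
$K = \frac{5251}{21}$ ($K = 250 - - \frac{1}{21} = 250 + \frac{1}{21} = \frac{5251}{21} \approx 250.05$)
$K \left(-9\right) = \frac{5251}{21} \left(-9\right) = - \frac{15753}{7}$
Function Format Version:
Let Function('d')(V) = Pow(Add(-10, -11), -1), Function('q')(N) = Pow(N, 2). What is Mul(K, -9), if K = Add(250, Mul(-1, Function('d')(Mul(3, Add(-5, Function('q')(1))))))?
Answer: Rational(-15753, 7) ≈ -2250.4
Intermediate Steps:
Function('d')(V) = Rational(-1, 21) (Function('d')(V) = Pow(-21, -1) = Rational(-1, 21))
K = Rational(5251, 21) (K = Add(250, Mul(-1, Rational(-1, 21))) = Add(250, Rational(1, 21)) = Rational(5251, 21) ≈ 250.05)
Mul(K, -9) = Mul(Rational(5251, 21), -9) = Rational(-15753, 7)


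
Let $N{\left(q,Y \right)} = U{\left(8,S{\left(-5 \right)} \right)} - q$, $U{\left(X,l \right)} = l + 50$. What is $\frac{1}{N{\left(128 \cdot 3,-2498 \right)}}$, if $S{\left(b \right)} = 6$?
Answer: $- \frac{1}{328} \approx -0.0030488$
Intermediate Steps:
$U{\left(X,l \right)} = 50 + l$
$N{\left(q,Y \right)} = 56 - q$ ($N{\left(q,Y \right)} = \left(50 + 6\right) - q = 56 - q$)
$\frac{1}{N{\left(128 \cdot 3,-2498 \right)}} = \frac{1}{56 - 128 \cdot 3} = \frac{1}{56 - 384} = \frac{1}{-328} = - \frac{1}{328}$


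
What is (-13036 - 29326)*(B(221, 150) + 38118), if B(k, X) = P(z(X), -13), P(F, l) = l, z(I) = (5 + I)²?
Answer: -1614204010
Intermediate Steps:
B(k, X) = -13
(-13036 - 29326)*(B(221, 150) + 38118) = (-13036 - 29326)*(-13 + 38118) = -42362*38105 = -1614204010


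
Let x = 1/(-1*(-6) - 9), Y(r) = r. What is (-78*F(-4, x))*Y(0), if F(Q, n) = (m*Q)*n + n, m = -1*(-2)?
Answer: 0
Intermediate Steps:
m = 2
x = -⅓ (x = 1/(6 - 9) = 1/(-3) = -⅓ ≈ -0.33333)
F(Q, n) = n + 2*Q*n (F(Q, n) = (2*Q)*n + n = 2*Q*n + n = n + 2*Q*n)
(-78*F(-4, x))*Y(0) = -(-26)*(1 + 2*(-4))*0 = -(-26)*(1 - 8)*0 = -(-26)*(-7)*0 = -78*7/3*0 = -182*0 = 0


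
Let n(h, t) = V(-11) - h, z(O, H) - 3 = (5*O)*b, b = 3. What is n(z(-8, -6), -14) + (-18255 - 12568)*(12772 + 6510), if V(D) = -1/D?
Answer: -6537618658/11 ≈ -5.9433e+8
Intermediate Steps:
z(O, H) = 3 + 15*O (z(O, H) = 3 + (5*O)*3 = 3 + 15*O)
n(h, t) = 1/11 - h (n(h, t) = -1/(-11) - h = -1*(-1/11) - h = 1/11 - h)
n(z(-8, -6), -14) + (-18255 - 12568)*(12772 + 6510) = (1/11 - (3 + 15*(-8))) + (-18255 - 12568)*(12772 + 6510) = (1/11 - (3 - 120)) - 30823*19282 = (1/11 - 1*(-117)) - 594329086 = (1/11 + 117) - 594329086 = 1288/11 - 594329086 = -6537618658/11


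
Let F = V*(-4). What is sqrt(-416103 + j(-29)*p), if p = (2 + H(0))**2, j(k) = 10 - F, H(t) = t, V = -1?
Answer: 3*I*sqrt(46231) ≈ 645.04*I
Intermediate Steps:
F = 4 (F = -1*(-4) = 4)
j(k) = 6 (j(k) = 10 - 1*4 = 10 - 4 = 6)
p = 4 (p = (2 + 0)**2 = 2**2 = 4)
sqrt(-416103 + j(-29)*p) = sqrt(-416103 + 6*4) = sqrt(-416103 + 24) = sqrt(-416079) = 3*I*sqrt(46231)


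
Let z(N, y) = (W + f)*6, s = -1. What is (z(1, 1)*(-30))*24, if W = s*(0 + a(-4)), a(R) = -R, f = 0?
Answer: 17280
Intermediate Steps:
W = -4 (W = -(0 - 1*(-4)) = -(0 + 4) = -1*4 = -4)
z(N, y) = -24 (z(N, y) = (-4 + 0)*6 = -4*6 = -24)
(z(1, 1)*(-30))*24 = -24*(-30)*24 = 720*24 = 17280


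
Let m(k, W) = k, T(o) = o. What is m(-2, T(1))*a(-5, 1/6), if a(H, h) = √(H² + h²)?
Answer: -√901/3 ≈ -10.006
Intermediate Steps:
m(-2, T(1))*a(-5, 1/6) = -2*√((-5)² + (1/6)²) = -2*√(25 + (⅙)²) = -2*√(25 + 1/36) = -√901/3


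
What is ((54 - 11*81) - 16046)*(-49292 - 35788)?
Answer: 1436405640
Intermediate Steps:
((54 - 11*81) - 16046)*(-49292 - 35788) = ((54 - 891) - 16046)*(-85080) = (-837 - 16046)*(-85080) = -16883*(-85080) = 1436405640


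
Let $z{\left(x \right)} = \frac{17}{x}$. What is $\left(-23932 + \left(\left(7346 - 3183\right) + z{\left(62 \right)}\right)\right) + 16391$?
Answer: $- \frac{209419}{62} \approx -3377.7$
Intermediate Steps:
$\left(-23932 + \left(\left(7346 - 3183\right) + z{\left(62 \right)}\right)\right) + 16391 = \left(-23932 + \left(\left(7346 - 3183\right) + \frac{17}{62}\right)\right) + 16391 = \left(-23932 + \left(4163 + 17 \cdot \frac{1}{62}\right)\right) + 16391 = \left(-23932 + \left(4163 + \frac{17}{62}\right)\right) + 16391 = \left(-23932 + \frac{258123}{62}\right) + 16391 = - \frac{1225661}{62} + 16391 = - \frac{209419}{62}$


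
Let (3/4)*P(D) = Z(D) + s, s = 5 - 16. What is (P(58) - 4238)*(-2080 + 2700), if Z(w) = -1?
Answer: -2637480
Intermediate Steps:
s = -11
P(D) = -16 (P(D) = 4*(-1 - 11)/3 = (4/3)*(-12) = -16)
(P(58) - 4238)*(-2080 + 2700) = (-16 - 4238)*(-2080 + 2700) = -4254*620 = -2637480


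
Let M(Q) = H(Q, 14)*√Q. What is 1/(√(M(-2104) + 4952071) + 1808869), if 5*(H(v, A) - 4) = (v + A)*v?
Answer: 1/(1808869 + √(4952071 + 1758952*I*√526)) ≈ 5.5137e-7 - 1.284e-9*I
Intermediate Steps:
H(v, A) = 4 + v*(A + v)/5 (H(v, A) = 4 + ((v + A)*v)/5 = 4 + ((A + v)*v)/5 = 4 + (v*(A + v))/5 = 4 + v*(A + v)/5)
M(Q) = √Q*(4 + Q²/5 + 14*Q/5) (M(Q) = (4 + Q²/5 + (⅕)*14*Q)*√Q = (4 + Q²/5 + 14*Q/5)*√Q = √Q*(4 + Q²/5 + 14*Q/5))
1/(√(M(-2104) + 4952071) + 1808869) = 1/(√(√(-2104)*(20 + (-2104)² + 14*(-2104))/5 + 4952071) + 1808869) = 1/(√((2*I*√526)*(20 + 4426816 - 29456)/5 + 4952071) + 1808869) = 1/(√((⅕)*(2*I*√526)*4397380 + 4952071) + 1808869) = 1/(√(1758952*I*√526 + 4952071) + 1808869) = 1/(√(4952071 + 1758952*I*√526) + 1808869) = 1/(1808869 + √(4952071 + 1758952*I*√526))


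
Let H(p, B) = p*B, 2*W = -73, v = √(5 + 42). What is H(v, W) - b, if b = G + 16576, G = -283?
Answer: -16293 - 73*√47/2 ≈ -16543.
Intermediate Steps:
v = √47 ≈ 6.8557
W = -73/2 (W = (½)*(-73) = -73/2 ≈ -36.500)
b = 16293 (b = -283 + 16576 = 16293)
H(p, B) = B*p
H(v, W) - b = -73*√47/2 - 1*16293 = -73*√47/2 - 16293 = -16293 - 73*√47/2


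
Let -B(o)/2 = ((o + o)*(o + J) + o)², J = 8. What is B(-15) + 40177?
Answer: -35873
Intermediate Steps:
B(o) = -2*(o + 2*o*(8 + o))² (B(o) = -2*((o + o)*(o + 8) + o)² = -2*((2*o)*(8 + o) + o)² = -2*(2*o*(8 + o) + o)² = -2*(o + 2*o*(8 + o))²)
B(-15) + 40177 = -2*(-15)²*(17 + 2*(-15))² + 40177 = -2*225*(17 - 30)² + 40177 = -2*225*(-13)² + 40177 = -2*225*169 + 40177 = -76050 + 40177 = -35873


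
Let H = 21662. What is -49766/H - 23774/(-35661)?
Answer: -52987/32493 ≈ -1.6307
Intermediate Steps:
-49766/H - 23774/(-35661) = -49766/21662 - 23774/(-35661) = -49766*1/21662 - 23774*(-1/35661) = -24883/10831 + ⅔ = -52987/32493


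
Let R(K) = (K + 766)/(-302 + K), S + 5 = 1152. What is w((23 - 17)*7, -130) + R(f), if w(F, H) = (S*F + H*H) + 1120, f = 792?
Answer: 16218309/245 ≈ 66197.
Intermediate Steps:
S = 1147 (S = -5 + 1152 = 1147)
w(F, H) = 1120 + H**2 + 1147*F (w(F, H) = (1147*F + H*H) + 1120 = (1147*F + H**2) + 1120 = (H**2 + 1147*F) + 1120 = 1120 + H**2 + 1147*F)
R(K) = (766 + K)/(-302 + K)
w((23 - 17)*7, -130) + R(f) = (1120 + (-130)**2 + 1147*((23 - 17)*7)) + (766 + 792)/(-302 + 792) = (1120 + 16900 + 1147*(6*7)) + 1558/490 = (1120 + 16900 + 1147*42) + (1/490)*1558 = (1120 + 16900 + 48174) + 779/245 = 66194 + 779/245 = 16218309/245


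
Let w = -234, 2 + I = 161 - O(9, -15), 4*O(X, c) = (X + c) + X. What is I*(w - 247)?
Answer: -304473/4 ≈ -76118.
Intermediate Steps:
O(X, c) = X/2 + c/4 (O(X, c) = ((X + c) + X)/4 = (c + 2*X)/4 = X/2 + c/4)
I = 633/4 (I = -2 + (161 - ((½)*9 + (¼)*(-15))) = -2 + (161 - (9/2 - 15/4)) = -2 + (161 - 1*¾) = -2 + (161 - ¾) = -2 + 641/4 = 633/4 ≈ 158.25)
I*(w - 247) = 633*(-234 - 247)/4 = (633/4)*(-481) = -304473/4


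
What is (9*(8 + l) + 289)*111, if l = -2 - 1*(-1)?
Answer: 39072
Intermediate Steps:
l = -1 (l = -2 + 1 = -1)
(9*(8 + l) + 289)*111 = (9*(8 - 1) + 289)*111 = (9*7 + 289)*111 = (63 + 289)*111 = 352*111 = 39072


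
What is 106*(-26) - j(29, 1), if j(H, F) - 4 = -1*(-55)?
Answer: -2815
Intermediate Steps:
j(H, F) = 59 (j(H, F) = 4 - 1*(-55) = 4 + 55 = 59)
106*(-26) - j(29, 1) = 106*(-26) - 1*59 = -2756 - 59 = -2815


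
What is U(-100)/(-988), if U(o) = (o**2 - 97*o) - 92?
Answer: -258/13 ≈ -19.846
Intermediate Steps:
U(o) = -92 + o**2 - 97*o
U(-100)/(-988) = (-92 + (-100)**2 - 97*(-100))/(-988) = (-92 + 10000 + 9700)*(-1/988) = 19608*(-1/988) = -258/13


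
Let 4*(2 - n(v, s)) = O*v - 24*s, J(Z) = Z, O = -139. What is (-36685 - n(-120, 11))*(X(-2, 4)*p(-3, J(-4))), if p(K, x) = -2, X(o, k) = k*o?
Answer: -521328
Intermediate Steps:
n(v, s) = 2 + 6*s + 139*v/4 (n(v, s) = 2 - (-139*v - 24*s)/4 = 2 + (6*s + 139*v/4) = 2 + 6*s + 139*v/4)
(-36685 - n(-120, 11))*(X(-2, 4)*p(-3, J(-4))) = (-36685 - (2 + 6*11 + (139/4)*(-120)))*((4*(-2))*(-2)) = (-36685 - (2 + 66 - 4170))*(-8*(-2)) = (-36685 - 1*(-4102))*16 = (-36685 + 4102)*16 = -32583*16 = -521328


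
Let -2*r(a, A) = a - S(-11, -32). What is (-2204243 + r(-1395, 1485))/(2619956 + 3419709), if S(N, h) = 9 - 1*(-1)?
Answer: -4407081/12079330 ≈ -0.36484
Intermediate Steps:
S(N, h) = 10 (S(N, h) = 9 + 1 = 10)
r(a, A) = 5 - a/2 (r(a, A) = -(a - 1*10)/2 = -(a - 10)/2 = -(-10 + a)/2 = 5 - a/2)
(-2204243 + r(-1395, 1485))/(2619956 + 3419709) = (-2204243 + (5 - ½*(-1395)))/(2619956 + 3419709) = (-2204243 + (5 + 1395/2))/6039665 = (-2204243 + 1405/2)*(1/6039665) = -4407081/2*1/6039665 = -4407081/12079330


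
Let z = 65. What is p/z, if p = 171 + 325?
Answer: 496/65 ≈ 7.6308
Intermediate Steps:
p = 496
p/z = 496/65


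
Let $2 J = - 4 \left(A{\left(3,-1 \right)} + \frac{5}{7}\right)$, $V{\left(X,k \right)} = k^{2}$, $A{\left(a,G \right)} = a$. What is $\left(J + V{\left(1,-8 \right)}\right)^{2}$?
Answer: $\frac{156816}{49} \approx 3200.3$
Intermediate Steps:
$J = - \frac{52}{7}$ ($J = \frac{\left(-4\right) \left(3 + \frac{5}{7}\right)}{2} = \frac{\left(-4\right) \frac{26}{7}}{2} = \frac{1}{2} \left(- \frac{104}{7}\right) = - \frac{52}{7} \approx -7.4286$)
$\left(J + V{\left(1,-8 \right)}\right)^{2} = \left(- \frac{52}{7} + \left(-8\right)^{2}\right)^{2} = \left(- \frac{52}{7} + 64\right)^{2} = \left(\frac{396}{7}\right)^{2} = \frac{156816}{49}$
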